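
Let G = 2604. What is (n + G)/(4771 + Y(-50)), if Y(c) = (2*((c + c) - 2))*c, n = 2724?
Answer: 5328/14971 ≈ 0.35589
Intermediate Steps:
Y(c) = c*(-4 + 4*c) (Y(c) = (2*(2*c - 2))*c = (2*(-2 + 2*c))*c = (-4 + 4*c)*c = c*(-4 + 4*c))
(n + G)/(4771 + Y(-50)) = (2724 + 2604)/(4771 + 4*(-50)*(-1 - 50)) = 5328/(4771 + 4*(-50)*(-51)) = 5328/(4771 + 10200) = 5328/14971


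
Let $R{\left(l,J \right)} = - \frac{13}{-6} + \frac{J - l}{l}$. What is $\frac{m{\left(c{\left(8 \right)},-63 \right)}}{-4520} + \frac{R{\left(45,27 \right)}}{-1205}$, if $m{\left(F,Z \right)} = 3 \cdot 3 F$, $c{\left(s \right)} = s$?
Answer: $- \frac{71059}{4084950} \approx -0.017395$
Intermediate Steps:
$m{\left(F,Z \right)} = 9 F$
$R{\left(l,J \right)} = \frac{13}{6} + \frac{J - l}{l}$ ($R{\left(l,J \right)} = \left(-13\right) \left(- \frac{1}{6}\right) + \frac{J - l}{l} = \frac{13}{6} + \frac{J - l}{l}$)
$\frac{m{\left(c{\left(8 \right)},-63 \right)}}{-4520} + \frac{R{\left(45,27 \right)}}{-1205} = \frac{9 \cdot 8}{-4520} + \frac{\frac{7}{6} + \frac{27}{45}}{-1205} = 72 \left(- \frac{1}{4520}\right) + \left(\frac{7}{6} + 27 \cdot \frac{1}{45}\right) \left(- \frac{1}{1205}\right) = - \frac{9}{565} + \left(\frac{7}{6} + \frac{3}{5}\right) \left(- \frac{1}{1205}\right) = - \frac{9}{565} + \frac{53}{30} \left(- \frac{1}{1205}\right) = - \frac{9}{565} - \frac{53}{36150} = - \frac{71059}{4084950}$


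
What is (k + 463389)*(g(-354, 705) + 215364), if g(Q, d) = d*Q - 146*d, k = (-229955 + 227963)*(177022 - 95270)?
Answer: 22269048091920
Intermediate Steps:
k = -162849984 (k = -1992*81752 = -162849984)
g(Q, d) = -146*d + Q*d (g(Q, d) = Q*d - 146*d = -146*d + Q*d)
(k + 463389)*(g(-354, 705) + 215364) = (-162849984 + 463389)*(705*(-146 - 354) + 215364) = -162386595*(705*(-500) + 215364) = -162386595*(-352500 + 215364) = -162386595*(-137136) = 22269048091920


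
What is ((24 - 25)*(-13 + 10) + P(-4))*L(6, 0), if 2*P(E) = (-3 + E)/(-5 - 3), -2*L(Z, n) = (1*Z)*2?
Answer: -165/8 ≈ -20.625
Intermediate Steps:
L(Z, n) = -Z (L(Z, n) = -1*Z*2/2 = -Z*2/2 = -Z)
P(E) = 3/16 - E/16 (P(E) = ((-3 + E)/(-5 - 3))/2 = ((-3 + E)/(-8))/2 = ((-3 + E)*(-⅛))/2 = (3/8 - E/8)/2 = 3/16 - E/16)
((24 - 25)*(-13 + 10) + P(-4))*L(6, 0) = ((24 - 25)*(-13 + 10) + (3/16 - 1/16*(-4)))*(-1*6) = (-1*(-3) + (3/16 + ¼))*(-6) = (3 + 7/16)*(-6) = (55/16)*(-6) = -165/8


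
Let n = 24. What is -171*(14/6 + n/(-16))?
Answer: -285/2 ≈ -142.50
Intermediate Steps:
-171*(14/6 + n/(-16)) = -171*(14/6 + 24/(-16)) = -171*(14*(⅙) + 24*(-1/16)) = -171*(7/3 - 3/2) = -171*⅚ = -285/2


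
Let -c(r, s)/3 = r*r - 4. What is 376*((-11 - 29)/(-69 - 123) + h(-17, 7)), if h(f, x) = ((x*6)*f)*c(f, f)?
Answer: 688610395/3 ≈ 2.2954e+8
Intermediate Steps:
c(r, s) = 12 - 3*r**2 (c(r, s) = -3*(r*r - 4) = -3*(r**2 - 4) = -3*(-4 + r**2) = 12 - 3*r**2)
h(f, x) = 6*f*x*(12 - 3*f**2) (h(f, x) = ((x*6)*f)*(12 - 3*f**2) = ((6*x)*f)*(12 - 3*f**2) = (6*f*x)*(12 - 3*f**2) = 6*f*x*(12 - 3*f**2))
376*((-11 - 29)/(-69 - 123) + h(-17, 7)) = 376*((-11 - 29)/(-69 - 123) + 18*(-17)*7*(4 - 1*(-17)**2)) = 376*(-40/(-192) + 18*(-17)*7*(4 - 1*289)) = 376*(-40*(-1/192) + 18*(-17)*7*(4 - 289)) = 376*(5/24 + 18*(-17)*7*(-285)) = 376*(5/24 + 610470) = 376*(14651285/24) = 688610395/3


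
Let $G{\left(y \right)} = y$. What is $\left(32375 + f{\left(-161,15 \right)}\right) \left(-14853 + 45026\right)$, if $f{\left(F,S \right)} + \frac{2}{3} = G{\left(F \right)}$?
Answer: $\frac{2915918720}{3} \approx 9.7197 \cdot 10^{8}$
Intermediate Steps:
$f{\left(F,S \right)} = - \frac{2}{3} + F$
$\left(32375 + f{\left(-161,15 \right)}\right) \left(-14853 + 45026\right) = \left(32375 - \frac{485}{3}\right) \left(-14853 + 45026\right) = \left(32375 - \frac{485}{3}\right) 30173 = \frac{96640}{3} \cdot 30173 = \frac{2915918720}{3}$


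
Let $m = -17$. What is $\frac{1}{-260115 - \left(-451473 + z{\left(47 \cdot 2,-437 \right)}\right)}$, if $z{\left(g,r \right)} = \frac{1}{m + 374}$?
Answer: $\frac{357}{68314805} \approx 5.2258 \cdot 10^{-6}$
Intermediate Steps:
$z{\left(g,r \right)} = \frac{1}{357}$ ($z{\left(g,r \right)} = \frac{1}{-17 + 374} = \frac{1}{357}$)
$\frac{1}{-260115 - \left(-451473 + z{\left(47 \cdot 2,-437 \right)}\right)} = \frac{1}{-260115 + \left(451473 - \frac{1}{357}\right)} = \frac{1}{-260115 + \frac{161175860}{357}} = \frac{1}{\frac{68314805}{357}} = \frac{357}{68314805}$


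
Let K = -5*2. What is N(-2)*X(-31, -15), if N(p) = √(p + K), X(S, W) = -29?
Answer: -58*I*√3 ≈ -100.46*I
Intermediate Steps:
K = -10
N(p) = √(-10 + p) (N(p) = √(p - 10) = √(-10 + p))
N(-2)*X(-31, -15) = √(-10 - 2)*(-29) = √(-12)*(-29) = (2*I*√3)*(-29) = -58*I*√3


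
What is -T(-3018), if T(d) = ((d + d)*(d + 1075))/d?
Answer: 3886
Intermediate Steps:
T(d) = 2150 + 2*d (T(d) = ((2*d)*(1075 + d))/d = (2*d*(1075 + d))/d = 2150 + 2*d)
-T(-3018) = -(2150 + 2*(-3018)) = -(2150 - 6036) = -1*(-3886) = 3886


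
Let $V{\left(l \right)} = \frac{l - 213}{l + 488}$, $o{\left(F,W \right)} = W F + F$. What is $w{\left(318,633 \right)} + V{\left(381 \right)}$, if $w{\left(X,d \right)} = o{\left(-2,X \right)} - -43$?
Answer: $- \frac{516887}{869} \approx -594.81$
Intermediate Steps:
$o{\left(F,W \right)} = F + F W$ ($o{\left(F,W \right)} = F W + F = F + F W$)
$w{\left(X,d \right)} = 41 - 2 X$ ($w{\left(X,d \right)} = - 2 \left(1 + X\right) - -43 = \left(-2 - 2 X\right) + 43 = 41 - 2 X$)
$V{\left(l \right)} = \frac{-213 + l}{488 + l}$
$w{\left(318,633 \right)} + V{\left(381 \right)} = \left(41 - 636\right) + \frac{-213 + 381}{488 + 381} = \left(41 - 636\right) + \frac{1}{869} \cdot 168 = -595 + \frac{1}{869} \cdot 168 = -595 + \frac{168}{869} = - \frac{516887}{869}$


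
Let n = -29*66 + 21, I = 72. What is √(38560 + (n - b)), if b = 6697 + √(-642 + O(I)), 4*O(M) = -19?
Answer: √(119880 - 2*I*√2587)/2 ≈ 173.12 - 0.073451*I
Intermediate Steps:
O(M) = -19/4 (O(M) = (¼)*(-19) = -19/4)
b = 6697 + I*√2587/2 (b = 6697 + √(-642 - 19/4) = 6697 + √(-2587/4) = 6697 + I*√2587/2 ≈ 6697.0 + 25.431*I)
n = -1893 (n = -1914 + 21 = -1893)
√(38560 + (n - b)) = √(38560 + (-1893 - (6697 + I*√2587/2))) = √(38560 + (-1893 + (-6697 - I*√2587/2))) = √(38560 + (-8590 - I*√2587/2)) = √(29970 - I*√2587/2)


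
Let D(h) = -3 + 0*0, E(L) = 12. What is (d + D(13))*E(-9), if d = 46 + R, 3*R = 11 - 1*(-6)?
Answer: 584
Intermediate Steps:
R = 17/3 (R = (11 - 1*(-6))/3 = (11 + 6)/3 = (1/3)*17 = 17/3 ≈ 5.6667)
D(h) = -3 (D(h) = -3 + 0 = -3)
d = 155/3 (d = 46 + 17/3 = 155/3 ≈ 51.667)
(d + D(13))*E(-9) = (155/3 - 3)*12 = (146/3)*12 = 584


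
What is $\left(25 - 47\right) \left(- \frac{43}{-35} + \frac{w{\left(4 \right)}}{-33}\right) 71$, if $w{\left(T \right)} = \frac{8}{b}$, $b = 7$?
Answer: $- \frac{27974}{15} \approx -1864.9$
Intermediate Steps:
$w{\left(T \right)} = \frac{8}{7}$
$\left(25 - 47\right) \left(- \frac{43}{-35} + \frac{w{\left(4 \right)}}{-33}\right) 71 = \left(25 - 47\right) \left(- \frac{43}{-35} + \frac{8}{7 \left(-33\right)}\right) 71 = \left(25 - 47\right) \left(\left(-43\right) \left(- \frac{1}{35}\right) + \frac{8}{7} \left(- \frac{1}{33}\right)\right) 71 = - 22 \left(\frac{43}{35} - \frac{8}{231}\right) 71 = \left(-22\right) \frac{197}{165} \cdot 71 = \left(- \frac{394}{15}\right) 71 = - \frac{27974}{15}$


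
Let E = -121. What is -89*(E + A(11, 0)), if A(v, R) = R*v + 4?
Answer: 10413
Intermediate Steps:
A(v, R) = 4 + R*v
-89*(E + A(11, 0)) = -89*(-121 + (4 + 0*11)) = -89*(-121 + (4 + 0)) = -89*(-121 + 4) = -89*(-117) = 10413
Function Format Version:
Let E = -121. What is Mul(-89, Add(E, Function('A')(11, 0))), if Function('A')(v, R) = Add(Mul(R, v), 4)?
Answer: 10413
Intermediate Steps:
Function('A')(v, R) = Add(4, Mul(R, v))
Mul(-89, Add(E, Function('A')(11, 0))) = Mul(-89, Add(-121, Add(4, Mul(0, 11)))) = Mul(-89, Add(-121, Add(4, 0))) = Mul(-89, Add(-121, 4)) = Mul(-89, -117) = 10413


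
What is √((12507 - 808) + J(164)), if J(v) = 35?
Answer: √11734 ≈ 108.32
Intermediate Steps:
√((12507 - 808) + J(164)) = √((12507 - 808) + 35) = √(11699 + 35) = √11734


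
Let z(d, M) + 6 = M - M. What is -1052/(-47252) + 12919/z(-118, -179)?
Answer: -152610569/70878 ≈ -2153.1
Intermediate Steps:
z(d, M) = -6 (z(d, M) = -6 + (M - M) = -6 + 0 = -6)
-1052/(-47252) + 12919/z(-118, -179) = -1052/(-47252) + 12919/(-6) = -1052*(-1/47252) + 12919*(-1/6) = 263/11813 - 12919/6 = -152610569/70878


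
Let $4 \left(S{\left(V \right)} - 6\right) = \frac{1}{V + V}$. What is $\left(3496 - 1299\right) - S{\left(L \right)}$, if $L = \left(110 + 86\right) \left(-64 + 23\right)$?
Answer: $\frac{140855009}{64288} \approx 2191.0$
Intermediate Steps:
$L = -8036$ ($L = 196 \left(-41\right) = -8036$)
$S{\left(V \right)} = 6 + \frac{1}{8 V}$ ($S{\left(V \right)} = 6 + \frac{1}{4 \left(V + V\right)} = 6 + \frac{1}{4 \cdot 2 V} = 6 + \frac{\frac{1}{2} \frac{1}{V}}{4} = 6 + \frac{1}{8 V}$)
$\left(3496 - 1299\right) - S{\left(L \right)} = \left(3496 - 1299\right) - \left(6 + \frac{1}{8 \left(-8036\right)}\right) = 2197 - \left(6 + \frac{1}{8} \left(- \frac{1}{8036}\right)\right) = 2197 - \left(6 - \frac{1}{64288}\right) = 2197 - \frac{385727}{64288} = \frac{140855009}{64288}$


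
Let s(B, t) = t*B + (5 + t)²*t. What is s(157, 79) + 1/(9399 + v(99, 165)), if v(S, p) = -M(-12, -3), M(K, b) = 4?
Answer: 5353524666/9395 ≈ 5.6983e+5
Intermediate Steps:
s(B, t) = B*t + t*(5 + t)²
v(S, p) = -4 (v(S, p) = -1*4 = -4)
s(157, 79) + 1/(9399 + v(99, 165)) = 79*(157 + (5 + 79)²) + 1/(9399 - 4) = 79*(157 + 84²) + 1/9395 = 79*(157 + 7056) + 1/9395 = 79*7213 + 1/9395 = 569827 + 1/9395 = 5353524666/9395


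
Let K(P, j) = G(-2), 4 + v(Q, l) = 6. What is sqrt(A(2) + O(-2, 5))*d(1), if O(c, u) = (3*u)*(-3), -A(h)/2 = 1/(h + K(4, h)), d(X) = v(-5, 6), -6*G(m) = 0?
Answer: 2*I*sqrt(46) ≈ 13.565*I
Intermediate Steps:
G(m) = 0 (G(m) = -1/6*0 = 0)
v(Q, l) = 2 (v(Q, l) = -4 + 6 = 2)
d(X) = 2
K(P, j) = 0
A(h) = -2/h (A(h) = -2/(h + 0) = -2/h)
O(c, u) = -9*u
sqrt(A(2) + O(-2, 5))*d(1) = sqrt(-2/2 - 9*5)*2 = sqrt(-2*1/2 - 45)*2 = sqrt(-1 - 45)*2 = sqrt(-46)*2 = (I*sqrt(46))*2 = 2*I*sqrt(46)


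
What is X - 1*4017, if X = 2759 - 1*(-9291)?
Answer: 8033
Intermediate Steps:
X = 12050 (X = 2759 + 9291 = 12050)
X - 1*4017 = 12050 - 1*4017 = 12050 - 4017 = 8033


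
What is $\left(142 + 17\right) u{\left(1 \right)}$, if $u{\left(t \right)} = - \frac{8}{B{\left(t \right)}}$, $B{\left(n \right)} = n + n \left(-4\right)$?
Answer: $424$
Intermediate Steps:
$B{\left(n \right)} = - 3 n$ ($B{\left(n \right)} = n - 4 n = - 3 n$)
$u{\left(t \right)} = \frac{8}{3 t}$ ($u{\left(t \right)} = - \frac{8}{\left(-3\right) t} = - 8 \left(- \frac{1}{3 t}\right) = \frac{8}{3 t}$)
$\left(142 + 17\right) u{\left(1 \right)} = \left(142 + 17\right) \frac{8}{3 \cdot 1} = 159 \cdot \frac{8}{3} \cdot 1 = 159 \cdot \frac{8}{3} = 424$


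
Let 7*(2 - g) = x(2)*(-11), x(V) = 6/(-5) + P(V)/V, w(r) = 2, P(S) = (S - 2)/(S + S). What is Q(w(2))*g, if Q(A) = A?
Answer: 8/35 ≈ 0.22857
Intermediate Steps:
P(S) = (-2 + S)/(2*S) (P(S) = (-2 + S)/((2*S)) = (-2 + S)*(1/(2*S)) = (-2 + S)/(2*S))
x(V) = -6/5 + (-2 + V)/(2*V²) (x(V) = 6/(-5) + ((-2 + V)/(2*V))/V = 6*(-⅕) + (-2 + V)/(2*V²) = -6/5 + (-2 + V)/(2*V²))
g = 4/35 (g = 2 - (-6/5 + (½)/2 - 1/2²)*(-11)/7 = 2 - (-6/5 + (½)*(½) - 1*¼)*(-11)/7 = 2 - (-6/5 + ¼ - ¼)*(-11)/7 = 2 - (-6)*(-11)/35 = 2 - ⅐*66/5 = 2 - 66/35 = 4/35 ≈ 0.11429)
Q(w(2))*g = 2*(4/35) = 8/35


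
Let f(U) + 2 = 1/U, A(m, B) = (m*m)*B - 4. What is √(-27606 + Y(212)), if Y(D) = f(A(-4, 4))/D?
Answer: 31*I*√290492205/3180 ≈ 166.15*I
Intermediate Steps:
A(m, B) = -4 + B*m² (A(m, B) = m²*B - 4 = B*m² - 4 = -4 + B*m²)
f(U) = -2 + 1/U
Y(D) = -119/(60*D) (Y(D) = (-2 + 1/(-4 + 4*(-4)²))/D = (-2 + 1/(-4 + 4*16))/D = (-2 + 1/(-4 + 64))/D = (-2 + 1/60)/D = -119/(60*D))
√(-27606 + Y(212)) = √(-27606 - 119/60/212) = √(-27606 - 119/60*1/212) = √(-27606 - 119/12720) = √(-351148439/12720) = 31*I*√290492205/3180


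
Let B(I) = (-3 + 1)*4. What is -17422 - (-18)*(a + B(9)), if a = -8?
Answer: -17710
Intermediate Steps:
B(I) = -8 (B(I) = -2*4 = -8)
-17422 - (-18)*(a + B(9)) = -17422 - (-18)*(-8 - 8) = -17422 - (-18)*(-16) = -17422 - 1*288 = -17422 - 288 = -17710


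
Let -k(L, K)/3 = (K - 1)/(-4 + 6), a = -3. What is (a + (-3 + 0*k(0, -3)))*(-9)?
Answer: 54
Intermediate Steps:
k(L, K) = 3/2 - 3*K/2 (k(L, K) = -3*(K - 1)/(-4 + 6) = -3*(-1 + K)/2 = -3*(-1/2 + K/2) = 3/2 - 3*K/2)
(a + (-3 + 0*k(0, -3)))*(-9) = (-3 + (-3 + 0*(3/2 - 3/2*(-3))))*(-9) = (-3 + (-3 + 0*(3/2 + 9/2)))*(-9) = (-3 + (-3 + 0*6))*(-9) = (-3 + (-3 + 0))*(-9) = (-3 - 3)*(-9) = -6*(-9) = 54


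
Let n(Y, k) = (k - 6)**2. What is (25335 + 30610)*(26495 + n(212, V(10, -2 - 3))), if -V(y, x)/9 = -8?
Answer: 1725959195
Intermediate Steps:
V(y, x) = 72 (V(y, x) = -9*(-8) = 72)
n(Y, k) = (-6 + k)**2
(25335 + 30610)*(26495 + n(212, V(10, -2 - 3))) = (25335 + 30610)*(26495 + (-6 + 72)**2) = 55945*(26495 + 66**2) = 55945*(26495 + 4356) = 55945*30851 = 1725959195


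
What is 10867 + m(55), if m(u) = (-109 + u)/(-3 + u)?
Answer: 282515/26 ≈ 10866.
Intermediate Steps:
m(u) = (-109 + u)/(-3 + u)
10867 + m(55) = 10867 + (-109 + 55)/(-3 + 55) = 10867 - 54/52 = 10867 + (1/52)*(-54) = 10867 - 27/26 = 282515/26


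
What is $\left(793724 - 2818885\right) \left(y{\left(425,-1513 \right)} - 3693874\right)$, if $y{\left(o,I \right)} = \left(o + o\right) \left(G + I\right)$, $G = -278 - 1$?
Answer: $10565414798914$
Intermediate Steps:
$G = -279$
$y{\left(o,I \right)} = 2 o \left(-279 + I\right)$ ($y{\left(o,I \right)} = \left(o + o\right) \left(-279 + I\right) = 2 o \left(-279 + I\right)$)
$\left(793724 - 2818885\right) \left(y{\left(425,-1513 \right)} - 3693874\right) = \left(793724 - 2818885\right) \left(2 \cdot 425 \left(-279 - 1513\right) - 3693874\right) = - 2025161 \left(2 \cdot 425 \left(-1792\right) - 3693874\right) = - 2025161 \left(-1523200 - 3693874\right) = \left(-2025161\right) \left(-5217074\right) = 10565414798914$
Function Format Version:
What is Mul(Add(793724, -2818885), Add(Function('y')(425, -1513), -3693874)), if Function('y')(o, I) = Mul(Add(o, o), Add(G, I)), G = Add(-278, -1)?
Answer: 10565414798914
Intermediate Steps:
G = -279
Function('y')(o, I) = Mul(2, o, Add(-279, I)) (Function('y')(o, I) = Mul(Add(o, o), Add(-279, I)) = Mul(Mul(2, o), Add(-279, I)) = Mul(2, o, Add(-279, I)))
Mul(Add(793724, -2818885), Add(Function('y')(425, -1513), -3693874)) = Mul(Add(793724, -2818885), Add(Mul(2, 425, Add(-279, -1513)), -3693874)) = Mul(-2025161, Add(Mul(2, 425, -1792), -3693874)) = Mul(-2025161, Add(-1523200, -3693874)) = Mul(-2025161, -5217074) = 10565414798914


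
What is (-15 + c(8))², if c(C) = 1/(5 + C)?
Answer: 37636/169 ≈ 222.70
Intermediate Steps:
(-15 + c(8))² = (-15 + 1/(5 + 8))² = (-15 + 1/13)² = (-194/13)² = 37636/169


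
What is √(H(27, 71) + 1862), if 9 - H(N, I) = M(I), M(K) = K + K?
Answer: √1729 ≈ 41.581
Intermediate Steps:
M(K) = 2*K
H(N, I) = 9 - 2*I
√(H(27, 71) + 1862) = √((9 - 2*71) + 1862) = √((9 - 142) + 1862) = √(-133 + 1862) = √1729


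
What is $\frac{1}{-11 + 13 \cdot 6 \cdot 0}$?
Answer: $- \frac{1}{11} \approx -0.090909$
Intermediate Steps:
$\frac{1}{-11 + 13 \cdot 6 \cdot 0} = \frac{1}{-11 + 13 \cdot 0} = \frac{1}{-11 + 0} = \frac{1}{-11} = - \frac{1}{11}$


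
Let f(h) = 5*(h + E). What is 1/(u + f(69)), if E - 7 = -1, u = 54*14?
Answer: 1/1131 ≈ 0.00088417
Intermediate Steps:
u = 756
E = 6 (E = 7 - 1 = 6)
f(h) = 30 + 5*h (f(h) = 5*(h + 6) = 5*(6 + h) = 30 + 5*h)
1/(u + f(69)) = 1/(756 + (30 + 5*69)) = 1/(756 + (30 + 345)) = 1/(756 + 375) = 1/1131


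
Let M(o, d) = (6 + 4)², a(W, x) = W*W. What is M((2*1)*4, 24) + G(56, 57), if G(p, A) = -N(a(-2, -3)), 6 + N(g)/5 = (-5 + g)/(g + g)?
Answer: 1045/8 ≈ 130.63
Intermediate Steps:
a(W, x) = W²
N(g) = -30 + 5*(-5 + g)/(2*g) (N(g) = -30 + 5*((-5 + g)/(g + g)) = -30 + 5*((-5 + g)/((2*g))) = -30 + 5*((-5 + g)*(1/(2*g))) = -30 + 5*((-5 + g)/(2*g)) = -30 + 5*(-5 + g)/(2*g))
G(p, A) = 245/8 (G(p, A) = -5*(-5 - 11*(-2)²)/(2*((-2)²)) = -5*(-5 - 11*4)/(2*4) = -5*(-5 - 44)/(2*4) = -5*(-49)/(2*4) = -1*(-245/8) = 245/8)
M(o, d) = 100 (M(o, d) = 10² = 100)
M((2*1)*4, 24) + G(56, 57) = 100 + 245/8 = 1045/8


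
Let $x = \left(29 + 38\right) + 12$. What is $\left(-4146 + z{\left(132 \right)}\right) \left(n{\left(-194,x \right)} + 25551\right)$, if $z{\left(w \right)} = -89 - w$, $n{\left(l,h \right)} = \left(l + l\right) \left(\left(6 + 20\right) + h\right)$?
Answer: $66330363$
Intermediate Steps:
$x = 79$ ($x = 67 + 12 = 79$)
$n{\left(l,h \right)} = 2 l \left(26 + h\right)$
$\left(-4146 + z{\left(132 \right)}\right) \left(n{\left(-194,x \right)} + 25551\right) = \left(-4146 - 221\right) \left(2 \left(-194\right) \left(26 + 79\right) + 25551\right) = \left(-4146 - 221\right) \left(2 \left(-194\right) 105 + 25551\right) = \left(-4146 - 221\right) \left(-40740 + 25551\right) = \left(-4367\right) \left(-15189\right) = 66330363$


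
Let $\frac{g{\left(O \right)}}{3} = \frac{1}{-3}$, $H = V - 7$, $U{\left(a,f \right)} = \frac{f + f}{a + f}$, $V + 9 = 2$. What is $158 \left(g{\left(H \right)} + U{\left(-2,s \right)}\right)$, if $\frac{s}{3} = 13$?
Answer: $\frac{6478}{37} \approx 175.08$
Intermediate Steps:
$V = -7$ ($V = -9 + 2 = -7$)
$s = 39$ ($s = 3 \cdot 13 = 39$)
$U{\left(a,f \right)} = \frac{2 f}{a + f}$
$H = -14$ ($H = -7 - 7 = -14$)
$g{\left(O \right)} = -1$ ($g{\left(O \right)} = \frac{3}{-3} = 3 \left(- \frac{1}{3}\right) = -1$)
$158 \left(g{\left(H \right)} + U{\left(-2,s \right)}\right) = 158 \left(-1 + 2 \cdot 39 \frac{1}{-2 + 39}\right) = 158 \left(-1 + 2 \cdot 39 \cdot \frac{1}{37}\right) = 158 \left(-1 + \frac{78}{37}\right) = 158 \cdot \frac{41}{37} = \frac{6478}{37}$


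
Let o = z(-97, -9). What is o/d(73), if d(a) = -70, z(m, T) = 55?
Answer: -11/14 ≈ -0.78571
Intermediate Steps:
o = 55
o/d(73) = 55/(-70) = 55*(-1/70) = -11/14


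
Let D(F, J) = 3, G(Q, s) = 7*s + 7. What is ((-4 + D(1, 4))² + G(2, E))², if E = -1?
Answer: 1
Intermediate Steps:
G(Q, s) = 7 + 7*s
((-4 + D(1, 4))² + G(2, E))² = ((-4 + 3)² + (7 + 7*(-1)))² = ((-1)² + (7 - 7))² = (1 + 0)² = 1² = 1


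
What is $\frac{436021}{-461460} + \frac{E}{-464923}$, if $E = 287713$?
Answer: $- \frac{335484232363}{214543367580} \approx -1.5637$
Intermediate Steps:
$\frac{436021}{-461460} + \frac{E}{-464923} = \frac{436021}{-461460} + \frac{287713}{-464923} = 436021 \left(- \frac{1}{461460}\right) + 287713 \left(- \frac{1}{464923}\right) = - \frac{436021}{461460} - \frac{287713}{464923} = - \frac{335484232363}{214543367580}$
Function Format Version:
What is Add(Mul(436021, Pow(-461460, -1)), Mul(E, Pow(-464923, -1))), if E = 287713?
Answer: Rational(-335484232363, 214543367580) ≈ -1.5637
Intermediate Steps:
Add(Mul(436021, Pow(-461460, -1)), Mul(E, Pow(-464923, -1))) = Add(Mul(436021, Pow(-461460, -1)), Mul(287713, Pow(-464923, -1))) = Add(Mul(436021, Rational(-1, 461460)), Mul(287713, Rational(-1, 464923))) = Add(Rational(-436021, 461460), Rational(-287713, 464923)) = Rational(-335484232363, 214543367580)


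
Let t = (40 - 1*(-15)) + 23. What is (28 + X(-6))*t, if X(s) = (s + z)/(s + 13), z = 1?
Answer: 14898/7 ≈ 2128.3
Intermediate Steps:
X(s) = (1 + s)/(13 + s) (X(s) = (s + 1)/(s + 13) = (1 + s)/(13 + s))
t = 78 (t = (40 + 15) + 23 = 55 + 23 = 78)
(28 + X(-6))*t = (28 + (1 - 6)/(13 - 6))*78 = (28 - 5/7)*78 = (191/7)*78 = 14898/7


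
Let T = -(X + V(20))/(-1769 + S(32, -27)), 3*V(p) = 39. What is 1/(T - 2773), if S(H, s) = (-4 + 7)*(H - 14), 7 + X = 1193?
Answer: -1715/4754496 ≈ -0.00036071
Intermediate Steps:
V(p) = 13 (V(p) = (⅓)*39 = 13)
X = 1186 (X = -7 + 1193 = 1186)
S(H, s) = -42 + 3*H (S(H, s) = 3*(-14 + H) = -42 + 3*H)
T = 1199/1715 (T = -(1186 + 13)/(-1769 + (-42 + 3*32)) = -1199/(-1769 + (-42 + 96)) = -1199/(-1769 + 54) = -1199/(-1715) = -1199*(-1)/1715 = -1*(-1199/1715) = 1199/1715 ≈ 0.69913)
1/(T - 2773) = 1/(1199/1715 - 2773) = 1/(-4754496/1715) = -1715/4754496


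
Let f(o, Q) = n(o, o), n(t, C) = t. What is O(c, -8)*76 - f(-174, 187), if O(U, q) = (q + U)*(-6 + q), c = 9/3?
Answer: 5494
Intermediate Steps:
f(o, Q) = o
c = 3 (c = 9*(⅓) = 3)
O(U, q) = (-6 + q)*(U + q) (O(U, q) = (U + q)*(-6 + q) = (-6 + q)*(U + q))
O(c, -8)*76 - f(-174, 187) = ((-8)² - 6*3 - 6*(-8) + 3*(-8))*76 - 1*(-174) = (64 - 18 + 48 - 24)*76 + 174 = 70*76 + 174 = 5320 + 174 = 5494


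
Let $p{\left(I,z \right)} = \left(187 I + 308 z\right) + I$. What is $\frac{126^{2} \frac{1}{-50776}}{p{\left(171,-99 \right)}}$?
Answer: $- \frac{441}{2335696} \approx -0.00018881$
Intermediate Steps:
$p{\left(I,z \right)} = 188 I + 308 z$
$\frac{126^{2} \frac{1}{-50776}}{p{\left(171,-99 \right)}} = \frac{126^{2} \frac{1}{-50776}}{188 \cdot 171 + 308 \left(-99\right)} = \frac{15876 \left(- \frac{1}{50776}\right)}{32148 - 30492} = - \frac{3969}{12694 \cdot 1656} = \left(- \frac{3969}{12694}\right) \frac{1}{1656} = - \frac{441}{2335696}$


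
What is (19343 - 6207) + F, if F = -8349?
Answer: 4787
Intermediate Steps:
(19343 - 6207) + F = (19343 - 6207) - 8349 = 13136 - 8349 = 4787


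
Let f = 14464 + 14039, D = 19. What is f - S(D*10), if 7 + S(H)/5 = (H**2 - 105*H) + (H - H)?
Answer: -52212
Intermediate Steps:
S(H) = -35 - 525*H + 5*H**2 (S(H) = -35 + 5*((H**2 - 105*H) + (H - H)) = -35 + 5*((H**2 - 105*H) + 0) = -35 + 5*(H**2 - 105*H) = -35 + (-525*H + 5*H**2) = -35 - 525*H + 5*H**2)
f = 28503
f - S(D*10) = 28503 - (-35 - 9975*10 + 5*(19*10)**2) = 28503 - (-35 - 525*190 + 5*190**2) = 28503 - (-35 - 99750 + 5*36100) = 28503 - (-35 - 99750 + 180500) = 28503 - 1*80715 = 28503 - 80715 = -52212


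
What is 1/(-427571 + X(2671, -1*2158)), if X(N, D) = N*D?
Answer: -1/6191589 ≈ -1.6151e-7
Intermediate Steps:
X(N, D) = D*N
1/(-427571 + X(2671, -1*2158)) = 1/(-427571 - 1*2158*2671) = 1/(-427571 - 2158*2671) = 1/(-427571 - 5764018) = 1/(-6191589) = -1/6191589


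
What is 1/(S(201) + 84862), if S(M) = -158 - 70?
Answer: 1/84634 ≈ 1.1816e-5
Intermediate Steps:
S(M) = -228
1/(S(201) + 84862) = 1/(-228 + 84862) = 1/84634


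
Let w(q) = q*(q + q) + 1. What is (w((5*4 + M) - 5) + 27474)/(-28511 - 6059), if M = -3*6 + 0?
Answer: -27493/34570 ≈ -0.79529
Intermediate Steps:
M = -18 (M = -18 + 0 = -18)
w(q) = 1 + 2*q² (w(q) = q*(2*q) + 1 = 2*q² + 1 = 1 + 2*q²)
(w((5*4 + M) - 5) + 27474)/(-28511 - 6059) = ((1 + 2*((5*4 - 18) - 5)²) + 27474)/(-28511 - 6059) = ((1 + 2*((20 - 18) - 5)²) + 27474)/(-34570) = ((1 + 2*(2 - 5)²) + 27474)*(-1/34570) = ((1 + 2*(-3)²) + 27474)*(-1/34570) = ((1 + 2*9) + 27474)*(-1/34570) = ((1 + 18) + 27474)*(-1/34570) = (19 + 27474)*(-1/34570) = 27493*(-1/34570) = -27493/34570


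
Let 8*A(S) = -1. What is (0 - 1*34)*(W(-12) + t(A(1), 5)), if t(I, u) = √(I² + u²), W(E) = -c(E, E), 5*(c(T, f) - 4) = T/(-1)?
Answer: 1088/5 - 17*√1601/4 ≈ 47.547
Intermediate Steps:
c(T, f) = 4 - T/5 (c(T, f) = 4 + (T/(-1))/5 = 4 + (T*(-1))/5 = 4 + (-T)/5 = 4 - T/5)
A(S) = -⅛ (A(S) = (⅛)*(-1) = -⅛)
W(E) = -4 + E/5 (W(E) = -(4 - E/5) = -4 + E/5)
(0 - 1*34)*(W(-12) + t(A(1), 5)) = (0 - 1*34)*((-4 + (⅕)*(-12)) + √((-⅛)² + 5²)) = (0 - 34)*((-4 - 12/5) + √(1/64 + 25)) = -34*(-32/5 + √(1601/64)) = -34*(-32/5 + √1601/8) = 1088/5 - 17*√1601/4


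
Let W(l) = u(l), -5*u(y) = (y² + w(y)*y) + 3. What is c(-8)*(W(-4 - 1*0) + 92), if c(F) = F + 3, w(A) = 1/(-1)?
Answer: -437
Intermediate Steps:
w(A) = -1
c(F) = 3 + F
u(y) = -⅗ - y²/5 + y/5 (u(y) = -((y² - y) + 3)/5 = -(3 + y² - y)/5 = -⅗ - y²/5 + y/5)
W(l) = -⅗ - l²/5 + l/5
c(-8)*(W(-4 - 1*0) + 92) = (3 - 8)*((-⅗ - (-4 - 1*0)²/5 + (-4 - 1*0)/5) + 92) = -5*((-⅗ - (-4 + 0)²/5 + (-4 + 0)/5) + 92) = -5*((-⅗ - ⅕*(-4)² + (⅕)*(-4)) + 92) = -5*((-⅗ - ⅕*16 - ⅘) + 92) = -5*((-⅗ - 16/5 - ⅘) + 92) = -5*(-23/5 + 92) = -5*437/5 = -437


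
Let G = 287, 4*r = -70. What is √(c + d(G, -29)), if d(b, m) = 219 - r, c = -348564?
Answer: I*√1393310/2 ≈ 590.19*I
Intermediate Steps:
r = -35/2 (r = (¼)*(-70) = -35/2 ≈ -17.500)
d(b, m) = 473/2 (d(b, m) = 219 - 1*(-35/2) = 219 + 35/2 = 473/2)
√(c + d(G, -29)) = √(-348564 + 473/2) = √(-696655/2) = I*√1393310/2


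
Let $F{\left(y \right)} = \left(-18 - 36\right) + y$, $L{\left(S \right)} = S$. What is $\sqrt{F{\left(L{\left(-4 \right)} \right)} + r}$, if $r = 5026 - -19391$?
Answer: $\sqrt{24359} \approx 156.07$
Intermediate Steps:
$F{\left(y \right)} = -54 + y$
$r = 24417$ ($r = 5026 + 19391 = 24417$)
$\sqrt{F{\left(L{\left(-4 \right)} \right)} + r} = \sqrt{\left(-54 - 4\right) + 24417} = \sqrt{-58 + 24417} = \sqrt{24359}$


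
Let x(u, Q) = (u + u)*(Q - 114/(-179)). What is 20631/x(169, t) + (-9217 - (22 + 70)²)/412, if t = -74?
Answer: -1538474317/35167496 ≈ -43.747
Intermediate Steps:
x(u, Q) = 2*u*(114/179 + Q) (x(u, Q) = (2*u)*(Q - 114*(-1/179)) = (2*u)*(Q + 114/179) = (2*u)*(114/179 + Q) = 2*u*(114/179 + Q))
20631/x(169, t) + (-9217 - (22 + 70)²)/412 = 20631/(((2/179)*169*(114 + 179*(-74)))) + (-9217 - (22 + 70)²)/412 = 20631/(((2/179)*169*(114 - 13246))) + (-9217 - 1*92²)*(1/412) = 20631/(((2/179)*169*(-13132))) + (-9217 - 1*8464)*(1/412) = 20631/(-4438616/179) + (-9217 - 8464)*(1/412) = 20631*(-179/4438616) - 17681*1/412 = -284073/341432 - 17681/412 = -1538474317/35167496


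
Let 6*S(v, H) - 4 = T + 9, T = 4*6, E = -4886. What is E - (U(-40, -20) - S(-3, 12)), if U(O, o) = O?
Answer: -29039/6 ≈ -4839.8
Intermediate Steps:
T = 24
S(v, H) = 37/6 (S(v, H) = ⅔ + (24 + 9)/6 = ⅔ + (⅙)*33 = ⅔ + 11/2 = 37/6)
E - (U(-40, -20) - S(-3, 12)) = -4886 - (-40 - 1*37/6) = -4886 - (-40 - 37/6) = -4886 - 1*(-277/6) = -4886 + 277/6 = -29039/6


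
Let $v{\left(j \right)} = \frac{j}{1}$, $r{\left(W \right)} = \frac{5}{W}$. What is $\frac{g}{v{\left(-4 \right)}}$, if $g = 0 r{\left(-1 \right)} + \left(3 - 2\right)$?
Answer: $- \frac{1}{4} \approx -0.25$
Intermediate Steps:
$v{\left(j \right)} = j$ ($v{\left(j \right)} = j 1 = j$)
$g = 1$ ($g = 0 \frac{5}{-1} + \left(3 - 2\right) = 0 \cdot 5 \left(-1\right) + \left(3 - 2\right) = 0 \left(-5\right) + 1 = 0 + 1 = 1$)
$\frac{g}{v{\left(-4 \right)}} = 1 \frac{1}{-4} = 1 \left(- \frac{1}{4}\right) = - \frac{1}{4}$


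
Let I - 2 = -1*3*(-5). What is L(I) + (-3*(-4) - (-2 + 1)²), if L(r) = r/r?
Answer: 12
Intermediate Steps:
I = 17 (I = 2 - 1*3*(-5) = 2 - 3*(-5) = 2 + 15 = 17)
L(r) = 1
L(I) + (-3*(-4) - (-2 + 1)²) = 1 + (-3*(-4) - (-2 + 1)²) = 1 + (12 - 1*(-1)²) = 1 + (12 - 1*1) = 1 + (12 - 1) = 1 + 11 = 12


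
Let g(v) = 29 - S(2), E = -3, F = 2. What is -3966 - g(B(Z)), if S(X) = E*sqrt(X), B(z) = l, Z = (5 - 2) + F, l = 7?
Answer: -3995 - 3*sqrt(2) ≈ -3999.2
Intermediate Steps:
Z = 5 (Z = (5 - 2) + 2 = 3 + 2 = 5)
B(z) = 7
S(X) = -3*sqrt(X)
g(v) = 29 + 3*sqrt(2) (g(v) = 29 - (-3)*sqrt(2) = 29 + 3*sqrt(2))
-3966 - g(B(Z)) = -3966 - (29 + 3*sqrt(2)) = -3966 + (-29 - 3*sqrt(2)) = -3995 - 3*sqrt(2)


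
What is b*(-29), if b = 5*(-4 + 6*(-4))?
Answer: 4060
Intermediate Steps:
b = -140 (b = 5*(-4 - 24) = 5*(-28) = -140)
b*(-29) = -140*(-29) = 4060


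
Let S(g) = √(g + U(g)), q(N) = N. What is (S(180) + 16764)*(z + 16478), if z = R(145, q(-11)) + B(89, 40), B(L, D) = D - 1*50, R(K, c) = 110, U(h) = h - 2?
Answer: 277913592 + 16578*√358 ≈ 2.7823e+8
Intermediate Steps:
U(h) = -2 + h
B(L, D) = -50 + D (B(L, D) = D - 50 = -50 + D)
S(g) = √(-2 + 2*g) (S(g) = √(g + (-2 + g)) = √(-2 + 2*g))
z = 100 (z = 110 + (-50 + 40) = 110 - 10 = 100)
(S(180) + 16764)*(z + 16478) = (√(-2 + 2*180) + 16764)*(100 + 16478) = (√(-2 + 360) + 16764)*16578 = (√358 + 16764)*16578 = (16764 + √358)*16578 = 277913592 + 16578*√358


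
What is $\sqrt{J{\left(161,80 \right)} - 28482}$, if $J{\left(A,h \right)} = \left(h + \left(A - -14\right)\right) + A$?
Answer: $i \sqrt{28066} \approx 167.53 i$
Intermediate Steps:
$J{\left(A,h \right)} = 14 + h + 2 A$ ($J{\left(A,h \right)} = \left(h + \left(A + 14\right)\right) + A = \left(h + \left(14 + A\right)\right) + A = \left(14 + A + h\right) + A = 14 + h + 2 A$)
$\sqrt{J{\left(161,80 \right)} - 28482} = \sqrt{\left(14 + 80 + 2 \cdot 161\right) - 28482} = \sqrt{\left(14 + 80 + 322\right) - 28482} = \sqrt{416 - 28482} = \sqrt{-28066} = i \sqrt{28066}$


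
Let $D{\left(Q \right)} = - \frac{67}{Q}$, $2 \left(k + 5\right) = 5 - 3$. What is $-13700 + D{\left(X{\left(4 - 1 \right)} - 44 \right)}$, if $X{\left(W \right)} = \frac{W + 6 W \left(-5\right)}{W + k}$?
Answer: $- \frac{589167}{43} \approx -13702.0$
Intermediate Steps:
$k = -4$ ($k = -5 + \frac{5 - 3}{2} = -5 + \frac{1}{2} \cdot 2 = -5 + 1 = -4$)
$X{\left(W \right)} = - \frac{29 W}{-4 + W}$ ($X{\left(W \right)} = \frac{W + 6 W \left(-5\right)}{W - 4} = \frac{W - 30 W}{-4 + W} = \frac{\left(-29\right) W}{-4 + W} = - \frac{29 W}{-4 + W}$)
$-13700 + D{\left(X{\left(4 - 1 \right)} - 44 \right)} = -13700 - \frac{67}{- \frac{29 \left(4 - 1\right)}{-4 + \left(4 - 1\right)} - 44} = -13700 - \frac{67}{\left(-29\right) 3 \frac{1}{-4 + 3} - 44} = -13700 - \frac{67}{\left(-29\right) 3 \frac{1}{-1} - 44} = -13700 - \frac{67}{\left(-29\right) 3 \left(-1\right) - 44} = -13700 - \frac{67}{87 - 44} = -13700 - \frac{67}{43} = - \frac{589167}{43}$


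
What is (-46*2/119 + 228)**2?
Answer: 731161600/14161 ≈ 51632.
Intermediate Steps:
(-46*2/119 + 228)**2 = (-92*1/119 + 228)**2 = (-92/119 + 228)**2 = (27040/119)**2 = 731161600/14161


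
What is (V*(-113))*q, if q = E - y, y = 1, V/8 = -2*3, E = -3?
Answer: -21696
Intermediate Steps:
V = -48 (V = 8*(-2*3) = 8*(-6) = -48)
q = -4 (q = -3 - 1*1 = -3 - 1 = -4)
(V*(-113))*q = -48*(-113)*(-4) = 5424*(-4) = -21696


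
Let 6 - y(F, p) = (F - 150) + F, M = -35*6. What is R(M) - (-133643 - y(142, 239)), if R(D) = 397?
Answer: 133912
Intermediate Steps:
M = -210
y(F, p) = 156 - 2*F (y(F, p) = 6 - ((F - 150) + F) = 6 - ((-150 + F) + F) = 6 - (-150 + 2*F) = 6 + (150 - 2*F) = 156 - 2*F)
R(M) - (-133643 - y(142, 239)) = 397 - (-133643 - (156 - 2*142)) = 397 - (-133643 - (156 - 284)) = 397 - (-133643 - 1*(-128)) = 397 - (-133643 + 128) = 397 - 1*(-133515) = 397 + 133515 = 133912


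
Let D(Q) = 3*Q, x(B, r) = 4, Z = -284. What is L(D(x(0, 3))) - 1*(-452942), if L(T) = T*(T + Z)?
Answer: 449678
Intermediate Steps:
L(T) = T*(-284 + T) (L(T) = T*(T - 284) = T*(-284 + T))
L(D(x(0, 3))) - 1*(-452942) = (3*4)*(-284 + 3*4) - 1*(-452942) = 12*(-284 + 12) + 452942 = 12*(-272) + 452942 = -3264 + 452942 = 449678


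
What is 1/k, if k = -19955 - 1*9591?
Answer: -1/29546 ≈ -3.3846e-5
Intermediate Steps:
k = -29546 (k = -19955 - 9591 = -29546)
1/k = 1/(-29546) = -1/29546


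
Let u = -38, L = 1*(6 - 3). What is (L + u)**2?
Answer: 1225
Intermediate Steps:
L = 3 (L = 1*3 = 3)
(L + u)**2 = (3 - 38)**2 = (-35)**2 = 1225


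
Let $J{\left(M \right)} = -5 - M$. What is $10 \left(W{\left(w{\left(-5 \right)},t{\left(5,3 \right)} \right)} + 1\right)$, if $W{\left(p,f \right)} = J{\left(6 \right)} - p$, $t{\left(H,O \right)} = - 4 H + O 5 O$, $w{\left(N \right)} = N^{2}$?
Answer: $-350$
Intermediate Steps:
$t{\left(H,O \right)} = - 4 H + 5 O^{2}$ ($t{\left(H,O \right)} = - 4 H + 5 O O = - 4 H + 5 O^{2}$)
$W{\left(p,f \right)} = -11 - p$ ($W{\left(p,f \right)} = \left(-5 - 6\right) - p = -11 - p$)
$10 \left(W{\left(w{\left(-5 \right)},t{\left(5,3 \right)} \right)} + 1\right) = 10 \left(\left(-11 - \left(-5\right)^{2}\right) + 1\right) = 10 \left(\left(-11 - 25\right) + 1\right) = 10 \left(-36 + 1\right) = 10 \left(-35\right) = -350$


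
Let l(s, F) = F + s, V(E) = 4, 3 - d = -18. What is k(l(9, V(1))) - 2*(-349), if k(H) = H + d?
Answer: 732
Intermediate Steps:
d = 21 (d = 3 - 1*(-18) = 3 + 18 = 21)
k(H) = 21 + H (k(H) = H + 21 = 21 + H)
k(l(9, V(1))) - 2*(-349) = (21 + (4 + 9)) - 2*(-349) = (21 + 13) - 1*(-698) = 34 + 698 = 732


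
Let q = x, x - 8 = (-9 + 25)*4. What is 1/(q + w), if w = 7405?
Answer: 1/7477 ≈ 0.00013374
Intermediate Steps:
x = 72 (x = 8 + (-9 + 25)*4 = 8 + 16*4 = 8 + 64 = 72)
q = 72
1/(q + w) = 1/(72 + 7405) = 1/7477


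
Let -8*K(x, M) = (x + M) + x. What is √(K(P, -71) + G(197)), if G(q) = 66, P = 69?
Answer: √922/4 ≈ 7.5911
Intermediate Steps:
K(x, M) = -x/4 - M/8 (K(x, M) = -((x + M) + x)/8 = -((M + x) + x)/8 = -(M + 2*x)/8 = -x/4 - M/8)
√(K(P, -71) + G(197)) = √((-¼*69 - ⅛*(-71)) + 66) = √((-69/4 + 71/8) + 66) = √(-67/8 + 66) = √(461/8) = √922/4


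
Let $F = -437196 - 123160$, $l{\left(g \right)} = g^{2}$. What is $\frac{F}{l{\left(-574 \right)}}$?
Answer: $- \frac{140089}{82369} \approx -1.7007$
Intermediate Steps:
$F = -560356$
$\frac{F}{l{\left(-574 \right)}} = - \frac{560356}{\left(-574\right)^{2}} = - \frac{560356}{329476} = \left(-560356\right) \frac{1}{329476} = - \frac{140089}{82369}$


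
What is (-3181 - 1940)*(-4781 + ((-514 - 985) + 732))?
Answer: 28411308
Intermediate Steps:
(-3181 - 1940)*(-4781 + ((-514 - 985) + 732)) = -5121*(-4781 + (-1499 + 732)) = -5121*(-4781 - 767) = -5121*(-5548) = 28411308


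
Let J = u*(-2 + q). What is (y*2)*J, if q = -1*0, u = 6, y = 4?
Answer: -96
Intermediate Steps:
q = 0
J = -12 (J = 6*(-2 + 0) = 6*(-2) = -12)
(y*2)*J = (4*2)*(-12) = 8*(-12) = -96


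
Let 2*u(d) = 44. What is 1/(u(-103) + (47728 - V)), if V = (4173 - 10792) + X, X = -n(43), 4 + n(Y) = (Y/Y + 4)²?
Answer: 1/54390 ≈ 1.8386e-5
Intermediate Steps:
u(d) = 22 (u(d) = (½)*44 = 22)
n(Y) = 21 (n(Y) = -4 + (Y/Y + 4)² = -4 + (1 + 4)² = -4 + 5² = -4 + 25 = 21)
X = -21 (X = -1*21 = -21)
V = -6640 (V = (4173 - 10792) - 21 = -6619 - 21 = -6640)
1/(u(-103) + (47728 - V)) = 1/(22 + (47728 - 1*(-6640))) = 1/(22 + (47728 + 6640)) = 1/(22 + 54368) = 1/54390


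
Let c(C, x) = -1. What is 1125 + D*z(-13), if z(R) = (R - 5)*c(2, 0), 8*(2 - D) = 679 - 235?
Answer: 162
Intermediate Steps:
D = -107/2 (D = 2 - (679 - 235)/8 = 2 - ⅛*444 = 2 - 111/2 = -107/2 ≈ -53.500)
z(R) = 5 - R (z(R) = (R - 5)*(-1) = (-5 + R)*(-1) = 5 - R)
1125 + D*z(-13) = 1125 - 107*(5 - 1*(-13))/2 = 1125 - 107*(5 + 13)/2 = 1125 - 107/2*18 = 1125 - 963 = 162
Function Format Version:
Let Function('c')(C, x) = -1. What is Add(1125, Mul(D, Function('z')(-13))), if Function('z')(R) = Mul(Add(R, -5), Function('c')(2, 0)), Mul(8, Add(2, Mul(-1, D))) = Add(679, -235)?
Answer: 162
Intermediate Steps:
D = Rational(-107, 2) (D = Add(2, Mul(Rational(-1, 8), Add(679, -235))) = Add(2, Mul(Rational(-1, 8), 444)) = Add(2, Rational(-111, 2)) = Rational(-107, 2) ≈ -53.500)
Function('z')(R) = Add(5, Mul(-1, R)) (Function('z')(R) = Mul(Add(R, -5), -1) = Mul(Add(-5, R), -1) = Add(5, Mul(-1, R)))
Add(1125, Mul(D, Function('z')(-13))) = Add(1125, Mul(Rational(-107, 2), Add(5, Mul(-1, -13)))) = Add(1125, Mul(Rational(-107, 2), Add(5, 13))) = Add(1125, Mul(Rational(-107, 2), 18)) = Add(1125, -963) = 162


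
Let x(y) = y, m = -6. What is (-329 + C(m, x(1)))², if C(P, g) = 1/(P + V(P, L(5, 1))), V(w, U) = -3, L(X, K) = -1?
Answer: 8773444/81 ≈ 1.0831e+5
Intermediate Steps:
C(P, g) = 1/(-3 + P) (C(P, g) = 1/(P - 3) = 1/(-3 + P))
(-329 + C(m, x(1)))² = (-329 + 1/(-3 - 6))² = (-329 + 1/(-9))² = (-329 - ⅑)² = (-2962/9)² = 8773444/81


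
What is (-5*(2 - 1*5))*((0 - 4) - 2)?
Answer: -90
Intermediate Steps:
(-5*(2 - 1*5))*((0 - 4) - 2) = (-5*(2 - 5))*(-4 - 2) = -5*(-3)*(-6) = 15*(-6) = -90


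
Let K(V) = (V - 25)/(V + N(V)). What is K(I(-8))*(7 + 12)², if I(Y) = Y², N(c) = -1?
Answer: 4693/21 ≈ 223.48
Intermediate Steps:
K(V) = (-25 + V)/(-1 + V) (K(V) = (V - 25)/(V - 1) = (-25 + V)/(-1 + V))
K(I(-8))*(7 + 12)² = ((-25 + (-8)²)/(-1 + (-8)²))*(7 + 12)² = ((-25 + 64)/(-1 + 64))*19² = (39/63)*361 = ((1/63)*39)*361 = (13/21)*361 = 4693/21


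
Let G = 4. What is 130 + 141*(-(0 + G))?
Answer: -434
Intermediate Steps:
130 + 141*(-(0 + G)) = 130 + 141*(-(0 + 4)) = 130 + 141*(-1*4) = 130 + 141*(-4) = 130 - 564 = -434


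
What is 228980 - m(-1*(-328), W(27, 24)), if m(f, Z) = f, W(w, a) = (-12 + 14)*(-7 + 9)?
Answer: 228652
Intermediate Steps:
W(w, a) = 4 (W(w, a) = 2*2 = 4)
228980 - m(-1*(-328), W(27, 24)) = 228980 - (-1)*(-328) = 228980 - 1*328 = 228980 - 328 = 228652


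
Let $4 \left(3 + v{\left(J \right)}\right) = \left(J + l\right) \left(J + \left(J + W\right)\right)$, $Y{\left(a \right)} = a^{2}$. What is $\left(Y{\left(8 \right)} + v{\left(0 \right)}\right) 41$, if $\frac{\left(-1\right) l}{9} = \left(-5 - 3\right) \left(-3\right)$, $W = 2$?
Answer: $-1927$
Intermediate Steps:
$l = -216$ ($l = - 9 \left(-5 - 3\right) \left(-3\right) = - 9 \left(\left(-8\right) \left(-3\right)\right) = \left(-9\right) 24 = -216$)
$v{\left(J \right)} = -3 + \frac{\left(-216 + J\right) \left(2 + 2 J\right)}{4}$ ($v{\left(J \right)} = -3 + \frac{\left(J - 216\right) \left(J + \left(J + 2\right)\right)}{4} = -3 + \frac{\left(-216 + J\right) \left(J + \left(2 + J\right)\right)}{4} = -3 + \frac{\left(-216 + J\right) \left(2 + 2 J\right)}{4}$)
$\left(Y{\left(8 \right)} + v{\left(0 \right)}\right) 41 = \left(8^{2} - \left(111 - \frac{0^{2}}{2}\right)\right) 41 = \left(64 + \left(-111 + \frac{1}{2} \cdot 0 + 0\right)\right) 41 = \left(64 + \left(-111 + 0 + 0\right)\right) 41 = \left(64 - 111\right) 41 = \left(-47\right) 41 = -1927$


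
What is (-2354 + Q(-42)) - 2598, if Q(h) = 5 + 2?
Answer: -4945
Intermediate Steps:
Q(h) = 7
(-2354 + Q(-42)) - 2598 = (-2354 + 7) - 2598 = -2347 - 2598 = -4945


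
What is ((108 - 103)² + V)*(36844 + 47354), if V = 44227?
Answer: 3725929896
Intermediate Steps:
((108 - 103)² + V)*(36844 + 47354) = ((108 - 103)² + 44227)*(36844 + 47354) = (5² + 44227)*84198 = (25 + 44227)*84198 = 44252*84198 = 3725929896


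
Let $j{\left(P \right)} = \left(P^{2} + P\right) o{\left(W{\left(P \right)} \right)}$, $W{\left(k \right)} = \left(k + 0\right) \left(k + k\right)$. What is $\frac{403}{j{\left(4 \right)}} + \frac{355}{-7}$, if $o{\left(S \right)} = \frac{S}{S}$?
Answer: $- \frac{4279}{140} \approx -30.564$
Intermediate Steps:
$W{\left(k \right)} = 2 k^{2}$ ($W{\left(k \right)} = k 2 k = 2 k^{2}$)
$o{\left(S \right)} = 1$
$j{\left(P \right)} = P + P^{2}$ ($j{\left(P \right)} = \left(P^{2} + P\right) 1 = \left(P + P^{2}\right) 1 = P + P^{2}$)
$\frac{403}{j{\left(4 \right)}} + \frac{355}{-7} = \frac{403}{4 \left(1 + 4\right)} + \frac{355}{-7} = \frac{403}{4 \cdot 5} + 355 \left(- \frac{1}{7}\right) = \frac{403}{20} - \frac{355}{7} = - \frac{4279}{140}$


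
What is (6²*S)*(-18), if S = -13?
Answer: 8424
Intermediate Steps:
(6²*S)*(-18) = (6²*(-13))*(-18) = (36*(-13))*(-18) = -468*(-18) = 8424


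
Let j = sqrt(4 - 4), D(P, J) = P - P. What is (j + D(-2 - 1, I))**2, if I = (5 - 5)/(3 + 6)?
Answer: 0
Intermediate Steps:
I = 0 (I = 0/9 = 0*(1/9) = 0)
D(P, J) = 0
j = 0 (j = sqrt(0) = 0)
(j + D(-2 - 1, I))**2 = (0 + 0)**2 = 0**2 = 0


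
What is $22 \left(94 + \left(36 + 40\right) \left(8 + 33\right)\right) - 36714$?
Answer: $33906$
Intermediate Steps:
$22 \left(94 + \left(36 + 40\right) \left(8 + 33\right)\right) - 36714 = 22 \left(94 + 76 \cdot 41\right) - 36714 = 22 \left(94 + 3116\right) - 36714 = 22 \cdot 3210 - 36714 = 70620 - 36714 = 33906$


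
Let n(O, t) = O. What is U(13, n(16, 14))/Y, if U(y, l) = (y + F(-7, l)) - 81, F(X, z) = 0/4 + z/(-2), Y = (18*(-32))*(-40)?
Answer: -19/5760 ≈ -0.0032986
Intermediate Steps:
Y = 23040 (Y = -576*(-40) = 23040)
F(X, z) = -z/2 (F(X, z) = 0*(¼) + z*(-½) = 0 - z/2 = -z/2)
U(y, l) = -81 + y - l/2 (U(y, l) = (y - l/2) - 81 = -81 + y - l/2)
U(13, n(16, 14))/Y = (-81 + 13 - ½*16)/23040 = (-81 + 13 - 8)*(1/23040) = -76*1/23040 = -19/5760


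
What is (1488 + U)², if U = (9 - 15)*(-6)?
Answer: 2322576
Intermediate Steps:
U = 36 (U = -6*(-6) = 36)
(1488 + U)² = (1488 + 36)² = 1524² = 2322576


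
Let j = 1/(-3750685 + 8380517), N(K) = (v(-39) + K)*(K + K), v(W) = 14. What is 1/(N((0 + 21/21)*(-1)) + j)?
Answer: -4629832/120375631 ≈ -0.038462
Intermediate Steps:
N(K) = 2*K*(14 + K) (N(K) = (14 + K)*(K + K) = (14 + K)*(2*K) = 2*K*(14 + K))
j = 1/4629832 ≈ 2.1599e-7
1/(N((0 + 21/21)*(-1)) + j) = 1/(2*((0 + 21/21)*(-1))*(14 + (0 + 21/21)*(-1)) + 1/4629832) = 1/(2*((0 + 21*(1/21))*(-1))*(14 + (0 + 21*(1/21))*(-1)) + 1/4629832) = 1/(2*((0 + 1)*(-1))*(14 + (0 + 1)*(-1)) + 1/4629832) = 1/(2*(1*(-1))*(14 + 1*(-1)) + 1/4629832) = 1/(2*(-1)*(14 - 1) + 1/4629832) = 1/(2*(-1)*13 + 1/4629832) = 1/(-26 + 1/4629832) = 1/(-120375631/4629832) = -4629832/120375631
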